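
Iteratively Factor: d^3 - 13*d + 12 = (d - 1)*(d^2 + d - 12) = (d - 3)*(d - 1)*(d + 4)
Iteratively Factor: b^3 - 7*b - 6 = (b - 3)*(b^2 + 3*b + 2) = (b - 3)*(b + 1)*(b + 2)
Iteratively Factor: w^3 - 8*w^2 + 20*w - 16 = (w - 2)*(w^2 - 6*w + 8) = (w - 2)^2*(w - 4)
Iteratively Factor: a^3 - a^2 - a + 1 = (a - 1)*(a^2 - 1) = (a - 1)*(a + 1)*(a - 1)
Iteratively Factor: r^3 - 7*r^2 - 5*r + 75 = (r - 5)*(r^2 - 2*r - 15) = (r - 5)^2*(r + 3)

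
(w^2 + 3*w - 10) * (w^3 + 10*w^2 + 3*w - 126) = w^5 + 13*w^4 + 23*w^3 - 217*w^2 - 408*w + 1260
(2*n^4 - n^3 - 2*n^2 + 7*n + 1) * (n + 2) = 2*n^5 + 3*n^4 - 4*n^3 + 3*n^2 + 15*n + 2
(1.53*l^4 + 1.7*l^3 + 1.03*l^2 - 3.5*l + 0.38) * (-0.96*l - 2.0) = -1.4688*l^5 - 4.692*l^4 - 4.3888*l^3 + 1.3*l^2 + 6.6352*l - 0.76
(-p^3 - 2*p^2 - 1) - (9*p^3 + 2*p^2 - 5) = -10*p^3 - 4*p^2 + 4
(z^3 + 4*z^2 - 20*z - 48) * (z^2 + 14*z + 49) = z^5 + 18*z^4 + 85*z^3 - 132*z^2 - 1652*z - 2352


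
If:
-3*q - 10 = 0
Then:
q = -10/3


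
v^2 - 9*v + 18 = (v - 6)*(v - 3)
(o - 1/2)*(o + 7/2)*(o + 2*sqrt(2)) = o^3 + 2*sqrt(2)*o^2 + 3*o^2 - 7*o/4 + 6*sqrt(2)*o - 7*sqrt(2)/2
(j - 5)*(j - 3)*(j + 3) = j^3 - 5*j^2 - 9*j + 45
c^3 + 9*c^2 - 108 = (c - 3)*(c + 6)^2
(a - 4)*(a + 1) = a^2 - 3*a - 4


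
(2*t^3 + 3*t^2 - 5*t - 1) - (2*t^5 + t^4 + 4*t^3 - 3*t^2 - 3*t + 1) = -2*t^5 - t^4 - 2*t^3 + 6*t^2 - 2*t - 2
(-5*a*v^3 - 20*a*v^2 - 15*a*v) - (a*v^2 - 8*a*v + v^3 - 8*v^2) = -5*a*v^3 - 21*a*v^2 - 7*a*v - v^3 + 8*v^2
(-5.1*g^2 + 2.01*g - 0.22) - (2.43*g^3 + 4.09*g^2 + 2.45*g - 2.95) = -2.43*g^3 - 9.19*g^2 - 0.44*g + 2.73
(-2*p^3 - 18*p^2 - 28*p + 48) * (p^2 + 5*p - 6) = -2*p^5 - 28*p^4 - 106*p^3 + 16*p^2 + 408*p - 288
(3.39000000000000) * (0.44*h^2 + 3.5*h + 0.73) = 1.4916*h^2 + 11.865*h + 2.4747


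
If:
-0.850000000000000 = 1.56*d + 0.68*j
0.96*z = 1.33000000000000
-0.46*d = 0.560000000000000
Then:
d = -1.22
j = 1.54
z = 1.39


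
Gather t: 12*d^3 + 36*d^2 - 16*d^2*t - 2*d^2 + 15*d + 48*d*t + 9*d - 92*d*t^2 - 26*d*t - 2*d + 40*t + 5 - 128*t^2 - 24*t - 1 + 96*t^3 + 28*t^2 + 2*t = 12*d^3 + 34*d^2 + 22*d + 96*t^3 + t^2*(-92*d - 100) + t*(-16*d^2 + 22*d + 18) + 4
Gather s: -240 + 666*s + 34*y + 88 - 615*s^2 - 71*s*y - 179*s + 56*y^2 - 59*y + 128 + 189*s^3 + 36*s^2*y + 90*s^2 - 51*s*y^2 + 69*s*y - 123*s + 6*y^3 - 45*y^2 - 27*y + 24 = 189*s^3 + s^2*(36*y - 525) + s*(-51*y^2 - 2*y + 364) + 6*y^3 + 11*y^2 - 52*y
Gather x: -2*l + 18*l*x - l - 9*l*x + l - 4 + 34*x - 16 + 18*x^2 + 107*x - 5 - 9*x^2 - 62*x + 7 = -2*l + 9*x^2 + x*(9*l + 79) - 18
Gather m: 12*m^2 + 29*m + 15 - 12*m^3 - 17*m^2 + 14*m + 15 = -12*m^3 - 5*m^2 + 43*m + 30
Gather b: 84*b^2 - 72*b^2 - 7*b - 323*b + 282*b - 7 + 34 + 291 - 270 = 12*b^2 - 48*b + 48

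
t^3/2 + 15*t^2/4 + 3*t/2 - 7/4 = (t/2 + 1/2)*(t - 1/2)*(t + 7)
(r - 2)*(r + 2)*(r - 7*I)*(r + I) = r^4 - 6*I*r^3 + 3*r^2 + 24*I*r - 28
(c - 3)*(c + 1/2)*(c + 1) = c^3 - 3*c^2/2 - 4*c - 3/2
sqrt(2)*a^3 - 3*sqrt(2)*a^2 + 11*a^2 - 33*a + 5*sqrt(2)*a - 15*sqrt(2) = (a - 3)*(a + 5*sqrt(2))*(sqrt(2)*a + 1)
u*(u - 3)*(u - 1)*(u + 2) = u^4 - 2*u^3 - 5*u^2 + 6*u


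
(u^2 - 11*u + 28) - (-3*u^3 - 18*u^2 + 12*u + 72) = 3*u^3 + 19*u^2 - 23*u - 44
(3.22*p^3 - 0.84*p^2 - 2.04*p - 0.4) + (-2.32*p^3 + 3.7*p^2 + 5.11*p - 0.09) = 0.9*p^3 + 2.86*p^2 + 3.07*p - 0.49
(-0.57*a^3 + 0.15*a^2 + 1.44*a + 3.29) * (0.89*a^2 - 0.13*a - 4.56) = -0.5073*a^5 + 0.2076*a^4 + 3.8613*a^3 + 2.0569*a^2 - 6.9941*a - 15.0024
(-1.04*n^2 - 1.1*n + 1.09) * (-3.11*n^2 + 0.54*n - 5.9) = 3.2344*n^4 + 2.8594*n^3 + 2.1521*n^2 + 7.0786*n - 6.431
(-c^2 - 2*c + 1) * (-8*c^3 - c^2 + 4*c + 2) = 8*c^5 + 17*c^4 - 10*c^3 - 11*c^2 + 2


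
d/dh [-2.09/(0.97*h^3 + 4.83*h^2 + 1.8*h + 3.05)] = (6.0819*h^2 + 20.1894*h + 3.762)/(0.97*h^3 + 4.83*h^2 + 1.8*h + 3.05)^2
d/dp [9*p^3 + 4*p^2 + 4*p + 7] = 27*p^2 + 8*p + 4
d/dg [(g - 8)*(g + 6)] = 2*g - 2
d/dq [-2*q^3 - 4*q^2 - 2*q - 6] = -6*q^2 - 8*q - 2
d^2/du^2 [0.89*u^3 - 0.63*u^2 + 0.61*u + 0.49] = 5.34*u - 1.26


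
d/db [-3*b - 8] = -3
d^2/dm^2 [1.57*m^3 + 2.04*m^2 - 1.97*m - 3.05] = 9.42*m + 4.08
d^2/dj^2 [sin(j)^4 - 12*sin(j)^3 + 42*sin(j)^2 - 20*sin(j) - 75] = -16*sin(j)^4 + 108*sin(j)^3 - 156*sin(j)^2 - 52*sin(j) + 84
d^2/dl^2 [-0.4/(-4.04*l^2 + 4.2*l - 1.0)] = (-13.05728*l^2 + 13.5744*l + 0.4*(8.08*l - 4.2)*(16.16*l - 8.4) - 3.232)/(4.04*l^2 - 4.2*l + 1.0)^3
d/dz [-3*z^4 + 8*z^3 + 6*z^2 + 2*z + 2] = -12*z^3 + 24*z^2 + 12*z + 2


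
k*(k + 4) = k^2 + 4*k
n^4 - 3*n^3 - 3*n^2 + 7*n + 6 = (n - 3)*(n - 2)*(n + 1)^2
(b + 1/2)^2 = b^2 + b + 1/4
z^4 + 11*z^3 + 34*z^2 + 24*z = z*(z + 1)*(z + 4)*(z + 6)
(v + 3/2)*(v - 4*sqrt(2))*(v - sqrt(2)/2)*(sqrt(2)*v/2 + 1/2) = sqrt(2)*v^4/2 - 4*v^3 + 3*sqrt(2)*v^3/4 - 6*v^2 - sqrt(2)*v^2/4 - 3*sqrt(2)*v/8 + 2*v + 3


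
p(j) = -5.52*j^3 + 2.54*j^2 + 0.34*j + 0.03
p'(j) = -16.56*j^2 + 5.08*j + 0.34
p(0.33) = 0.22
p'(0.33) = 0.21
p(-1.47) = 22.55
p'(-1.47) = -42.91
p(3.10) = -138.95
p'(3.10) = -143.05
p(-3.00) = 170.91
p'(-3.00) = -163.94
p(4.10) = -336.32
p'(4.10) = -257.21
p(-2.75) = 133.10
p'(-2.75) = -138.86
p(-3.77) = 330.63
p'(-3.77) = -254.18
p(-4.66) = 612.20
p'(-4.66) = -382.94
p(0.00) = 0.03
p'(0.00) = 0.34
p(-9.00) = 4226.79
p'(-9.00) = -1386.74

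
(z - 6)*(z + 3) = z^2 - 3*z - 18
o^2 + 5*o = o*(o + 5)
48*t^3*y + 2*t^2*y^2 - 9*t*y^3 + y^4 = y*(-8*t + y)*(-3*t + y)*(2*t + y)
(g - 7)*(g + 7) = g^2 - 49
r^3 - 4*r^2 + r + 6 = (r - 3)*(r - 2)*(r + 1)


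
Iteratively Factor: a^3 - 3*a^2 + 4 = (a - 2)*(a^2 - a - 2) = (a - 2)*(a + 1)*(a - 2)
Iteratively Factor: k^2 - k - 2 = (k + 1)*(k - 2)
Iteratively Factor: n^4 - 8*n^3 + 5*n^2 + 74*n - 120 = (n - 4)*(n^3 - 4*n^2 - 11*n + 30) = (n - 4)*(n - 2)*(n^2 - 2*n - 15) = (n - 4)*(n - 2)*(n + 3)*(n - 5)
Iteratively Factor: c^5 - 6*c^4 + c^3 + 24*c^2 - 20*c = (c + 2)*(c^4 - 8*c^3 + 17*c^2 - 10*c) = c*(c + 2)*(c^3 - 8*c^2 + 17*c - 10) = c*(c - 2)*(c + 2)*(c^2 - 6*c + 5) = c*(c - 2)*(c - 1)*(c + 2)*(c - 5)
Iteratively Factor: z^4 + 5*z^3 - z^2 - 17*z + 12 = (z + 4)*(z^3 + z^2 - 5*z + 3) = (z - 1)*(z + 4)*(z^2 + 2*z - 3) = (z - 1)^2*(z + 4)*(z + 3)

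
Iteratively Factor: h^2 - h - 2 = (h + 1)*(h - 2)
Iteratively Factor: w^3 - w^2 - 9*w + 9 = (w - 1)*(w^2 - 9) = (w - 1)*(w + 3)*(w - 3)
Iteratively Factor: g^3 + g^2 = (g)*(g^2 + g) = g^2*(g + 1)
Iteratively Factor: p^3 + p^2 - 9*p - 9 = (p + 1)*(p^2 - 9) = (p + 1)*(p + 3)*(p - 3)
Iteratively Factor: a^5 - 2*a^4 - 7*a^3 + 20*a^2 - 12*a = (a - 1)*(a^4 - a^3 - 8*a^2 + 12*a) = (a - 1)*(a + 3)*(a^3 - 4*a^2 + 4*a) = (a - 2)*(a - 1)*(a + 3)*(a^2 - 2*a) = (a - 2)^2*(a - 1)*(a + 3)*(a)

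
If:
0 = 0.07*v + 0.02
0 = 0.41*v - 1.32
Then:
No Solution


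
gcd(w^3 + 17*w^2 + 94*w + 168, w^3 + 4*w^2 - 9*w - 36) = w + 4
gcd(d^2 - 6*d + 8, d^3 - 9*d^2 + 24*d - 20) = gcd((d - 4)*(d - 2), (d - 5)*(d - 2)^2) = d - 2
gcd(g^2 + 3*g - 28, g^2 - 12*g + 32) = g - 4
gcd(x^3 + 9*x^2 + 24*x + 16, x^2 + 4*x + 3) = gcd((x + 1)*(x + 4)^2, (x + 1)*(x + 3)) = x + 1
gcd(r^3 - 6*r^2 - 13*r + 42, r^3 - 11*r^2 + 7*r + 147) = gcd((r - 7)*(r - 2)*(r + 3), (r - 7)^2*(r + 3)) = r^2 - 4*r - 21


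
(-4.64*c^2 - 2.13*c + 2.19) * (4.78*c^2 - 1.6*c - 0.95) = -22.1792*c^4 - 2.7574*c^3 + 18.2842*c^2 - 1.4805*c - 2.0805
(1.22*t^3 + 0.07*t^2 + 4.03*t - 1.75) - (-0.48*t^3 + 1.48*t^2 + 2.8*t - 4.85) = 1.7*t^3 - 1.41*t^2 + 1.23*t + 3.1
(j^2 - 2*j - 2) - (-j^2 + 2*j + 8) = 2*j^2 - 4*j - 10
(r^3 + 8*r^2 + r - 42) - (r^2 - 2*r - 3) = r^3 + 7*r^2 + 3*r - 39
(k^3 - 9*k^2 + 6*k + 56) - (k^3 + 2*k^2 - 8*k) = -11*k^2 + 14*k + 56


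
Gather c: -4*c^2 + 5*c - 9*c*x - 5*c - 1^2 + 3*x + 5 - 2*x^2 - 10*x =-4*c^2 - 9*c*x - 2*x^2 - 7*x + 4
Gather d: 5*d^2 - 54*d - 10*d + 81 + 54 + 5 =5*d^2 - 64*d + 140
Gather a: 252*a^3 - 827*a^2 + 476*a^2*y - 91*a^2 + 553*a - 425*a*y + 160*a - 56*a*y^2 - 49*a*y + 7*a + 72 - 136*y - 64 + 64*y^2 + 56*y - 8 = 252*a^3 + a^2*(476*y - 918) + a*(-56*y^2 - 474*y + 720) + 64*y^2 - 80*y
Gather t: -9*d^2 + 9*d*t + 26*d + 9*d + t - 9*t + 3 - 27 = -9*d^2 + 35*d + t*(9*d - 8) - 24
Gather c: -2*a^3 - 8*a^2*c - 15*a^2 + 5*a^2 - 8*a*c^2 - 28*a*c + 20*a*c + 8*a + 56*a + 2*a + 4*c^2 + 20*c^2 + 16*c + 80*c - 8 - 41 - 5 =-2*a^3 - 10*a^2 + 66*a + c^2*(24 - 8*a) + c*(-8*a^2 - 8*a + 96) - 54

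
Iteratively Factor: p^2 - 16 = (p - 4)*(p + 4)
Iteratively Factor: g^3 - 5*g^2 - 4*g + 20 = (g - 5)*(g^2 - 4) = (g - 5)*(g - 2)*(g + 2)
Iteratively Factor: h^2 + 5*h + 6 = (h + 2)*(h + 3)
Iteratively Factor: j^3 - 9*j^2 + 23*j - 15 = (j - 3)*(j^2 - 6*j + 5) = (j - 5)*(j - 3)*(j - 1)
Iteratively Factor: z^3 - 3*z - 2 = (z + 1)*(z^2 - z - 2) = (z - 2)*(z + 1)*(z + 1)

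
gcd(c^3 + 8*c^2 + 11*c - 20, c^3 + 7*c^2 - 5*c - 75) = c + 5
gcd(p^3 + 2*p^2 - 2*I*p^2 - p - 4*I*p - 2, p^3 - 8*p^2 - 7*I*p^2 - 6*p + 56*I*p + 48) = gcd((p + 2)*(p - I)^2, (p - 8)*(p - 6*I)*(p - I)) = p - I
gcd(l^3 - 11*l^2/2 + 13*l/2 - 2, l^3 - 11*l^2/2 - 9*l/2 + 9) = l - 1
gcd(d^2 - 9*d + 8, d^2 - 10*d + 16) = d - 8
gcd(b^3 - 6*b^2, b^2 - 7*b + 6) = b - 6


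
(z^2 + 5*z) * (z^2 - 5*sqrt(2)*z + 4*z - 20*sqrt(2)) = z^4 - 5*sqrt(2)*z^3 + 9*z^3 - 45*sqrt(2)*z^2 + 20*z^2 - 100*sqrt(2)*z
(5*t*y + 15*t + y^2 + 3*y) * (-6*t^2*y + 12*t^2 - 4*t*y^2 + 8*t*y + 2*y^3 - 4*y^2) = -30*t^3*y^2 - 30*t^3*y + 180*t^3 - 26*t^2*y^3 - 26*t^2*y^2 + 156*t^2*y + 6*t*y^4 + 6*t*y^3 - 36*t*y^2 + 2*y^5 + 2*y^4 - 12*y^3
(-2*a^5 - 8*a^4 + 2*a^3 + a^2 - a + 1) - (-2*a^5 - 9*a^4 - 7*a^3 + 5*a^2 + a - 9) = a^4 + 9*a^3 - 4*a^2 - 2*a + 10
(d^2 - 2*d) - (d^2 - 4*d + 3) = 2*d - 3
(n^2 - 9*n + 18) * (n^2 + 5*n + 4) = n^4 - 4*n^3 - 23*n^2 + 54*n + 72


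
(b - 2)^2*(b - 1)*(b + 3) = b^4 - 2*b^3 - 7*b^2 + 20*b - 12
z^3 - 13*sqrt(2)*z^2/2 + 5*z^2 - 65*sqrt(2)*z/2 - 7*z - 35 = (z + 5)*(z - 7*sqrt(2))*(z + sqrt(2)/2)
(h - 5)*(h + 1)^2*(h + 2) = h^4 - h^3 - 15*h^2 - 23*h - 10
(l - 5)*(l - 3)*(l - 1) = l^3 - 9*l^2 + 23*l - 15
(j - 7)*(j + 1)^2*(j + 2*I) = j^4 - 5*j^3 + 2*I*j^3 - 13*j^2 - 10*I*j^2 - 7*j - 26*I*j - 14*I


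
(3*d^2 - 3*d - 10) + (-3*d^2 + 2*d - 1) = -d - 11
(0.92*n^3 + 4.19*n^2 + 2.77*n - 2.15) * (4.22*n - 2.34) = 3.8824*n^4 + 15.529*n^3 + 1.8848*n^2 - 15.5548*n + 5.031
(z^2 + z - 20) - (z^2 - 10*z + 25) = 11*z - 45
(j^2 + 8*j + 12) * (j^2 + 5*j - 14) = j^4 + 13*j^3 + 38*j^2 - 52*j - 168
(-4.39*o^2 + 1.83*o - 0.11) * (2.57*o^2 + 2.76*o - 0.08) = -11.2823*o^4 - 7.4133*o^3 + 5.1193*o^2 - 0.45*o + 0.0088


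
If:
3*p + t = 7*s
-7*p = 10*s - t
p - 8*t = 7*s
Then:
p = 0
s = 0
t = 0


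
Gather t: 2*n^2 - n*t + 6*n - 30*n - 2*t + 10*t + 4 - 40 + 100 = 2*n^2 - 24*n + t*(8 - n) + 64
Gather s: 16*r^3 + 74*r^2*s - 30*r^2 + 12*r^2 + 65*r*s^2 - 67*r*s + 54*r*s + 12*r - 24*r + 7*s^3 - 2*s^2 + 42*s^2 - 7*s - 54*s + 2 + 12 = 16*r^3 - 18*r^2 - 12*r + 7*s^3 + s^2*(65*r + 40) + s*(74*r^2 - 13*r - 61) + 14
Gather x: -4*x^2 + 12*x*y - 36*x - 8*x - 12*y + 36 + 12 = -4*x^2 + x*(12*y - 44) - 12*y + 48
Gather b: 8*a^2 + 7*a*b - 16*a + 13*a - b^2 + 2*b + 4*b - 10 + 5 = 8*a^2 - 3*a - b^2 + b*(7*a + 6) - 5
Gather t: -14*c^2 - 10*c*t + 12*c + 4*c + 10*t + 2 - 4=-14*c^2 + 16*c + t*(10 - 10*c) - 2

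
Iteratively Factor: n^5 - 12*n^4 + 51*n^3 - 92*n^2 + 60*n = (n - 2)*(n^4 - 10*n^3 + 31*n^2 - 30*n) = (n - 3)*(n - 2)*(n^3 - 7*n^2 + 10*n) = (n - 3)*(n - 2)^2*(n^2 - 5*n) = n*(n - 3)*(n - 2)^2*(n - 5)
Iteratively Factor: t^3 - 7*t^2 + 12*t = (t - 3)*(t^2 - 4*t) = (t - 4)*(t - 3)*(t)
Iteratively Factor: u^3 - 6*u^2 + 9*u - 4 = (u - 1)*(u^2 - 5*u + 4) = (u - 1)^2*(u - 4)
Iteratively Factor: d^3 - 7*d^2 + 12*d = (d - 4)*(d^2 - 3*d) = d*(d - 4)*(d - 3)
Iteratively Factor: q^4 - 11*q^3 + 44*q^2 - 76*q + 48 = (q - 2)*(q^3 - 9*q^2 + 26*q - 24) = (q - 4)*(q - 2)*(q^2 - 5*q + 6) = (q - 4)*(q - 2)^2*(q - 3)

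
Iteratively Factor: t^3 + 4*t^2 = (t)*(t^2 + 4*t) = t*(t + 4)*(t)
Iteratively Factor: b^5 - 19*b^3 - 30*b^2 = (b + 3)*(b^4 - 3*b^3 - 10*b^2) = (b + 2)*(b + 3)*(b^3 - 5*b^2) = (b - 5)*(b + 2)*(b + 3)*(b^2) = b*(b - 5)*(b + 2)*(b + 3)*(b)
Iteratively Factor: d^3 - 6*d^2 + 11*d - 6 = (d - 2)*(d^2 - 4*d + 3) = (d - 2)*(d - 1)*(d - 3)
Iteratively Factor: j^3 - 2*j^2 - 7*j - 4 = (j + 1)*(j^2 - 3*j - 4) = (j + 1)^2*(j - 4)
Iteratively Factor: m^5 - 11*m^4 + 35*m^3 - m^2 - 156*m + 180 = (m - 5)*(m^4 - 6*m^3 + 5*m^2 + 24*m - 36) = (m - 5)*(m - 3)*(m^3 - 3*m^2 - 4*m + 12) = (m - 5)*(m - 3)*(m + 2)*(m^2 - 5*m + 6) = (m - 5)*(m - 3)*(m - 2)*(m + 2)*(m - 3)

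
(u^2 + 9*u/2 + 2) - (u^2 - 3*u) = 15*u/2 + 2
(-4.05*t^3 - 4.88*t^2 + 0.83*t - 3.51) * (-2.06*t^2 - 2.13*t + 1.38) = 8.343*t^5 + 18.6793*t^4 + 3.0956*t^3 - 1.2717*t^2 + 8.6217*t - 4.8438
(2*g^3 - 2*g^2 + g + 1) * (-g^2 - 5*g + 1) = -2*g^5 - 8*g^4 + 11*g^3 - 8*g^2 - 4*g + 1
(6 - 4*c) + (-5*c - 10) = -9*c - 4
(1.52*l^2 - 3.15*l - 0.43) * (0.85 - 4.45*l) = -6.764*l^3 + 15.3095*l^2 - 0.764*l - 0.3655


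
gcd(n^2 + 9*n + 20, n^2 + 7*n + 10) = n + 5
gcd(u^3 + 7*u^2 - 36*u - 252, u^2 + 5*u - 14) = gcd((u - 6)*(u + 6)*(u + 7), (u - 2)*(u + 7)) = u + 7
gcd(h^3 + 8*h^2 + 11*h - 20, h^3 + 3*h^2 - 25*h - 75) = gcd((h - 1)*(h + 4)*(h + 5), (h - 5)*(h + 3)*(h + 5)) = h + 5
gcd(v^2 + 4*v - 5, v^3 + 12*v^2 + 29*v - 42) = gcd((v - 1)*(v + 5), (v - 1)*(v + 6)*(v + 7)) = v - 1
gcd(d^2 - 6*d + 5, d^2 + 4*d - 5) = d - 1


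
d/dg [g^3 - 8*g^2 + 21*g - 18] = 3*g^2 - 16*g + 21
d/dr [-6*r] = -6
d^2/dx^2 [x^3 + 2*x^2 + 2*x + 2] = 6*x + 4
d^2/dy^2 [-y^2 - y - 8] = -2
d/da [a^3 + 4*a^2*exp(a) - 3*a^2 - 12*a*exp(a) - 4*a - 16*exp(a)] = 4*a^2*exp(a) + 3*a^2 - 4*a*exp(a) - 6*a - 28*exp(a) - 4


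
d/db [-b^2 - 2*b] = -2*b - 2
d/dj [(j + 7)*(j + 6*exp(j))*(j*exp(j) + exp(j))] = (j^3 + 12*j^2*exp(j) + 11*j^2 + 108*j*exp(j) + 23*j + 132*exp(j) + 7)*exp(j)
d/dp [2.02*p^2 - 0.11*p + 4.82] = 4.04*p - 0.11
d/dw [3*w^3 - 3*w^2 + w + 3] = 9*w^2 - 6*w + 1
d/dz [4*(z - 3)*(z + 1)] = 8*z - 8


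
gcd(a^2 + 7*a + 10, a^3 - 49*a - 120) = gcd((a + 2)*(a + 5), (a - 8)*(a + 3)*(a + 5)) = a + 5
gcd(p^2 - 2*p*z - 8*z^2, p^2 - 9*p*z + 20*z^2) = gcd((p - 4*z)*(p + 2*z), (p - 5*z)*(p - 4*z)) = -p + 4*z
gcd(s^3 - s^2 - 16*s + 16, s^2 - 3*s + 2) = s - 1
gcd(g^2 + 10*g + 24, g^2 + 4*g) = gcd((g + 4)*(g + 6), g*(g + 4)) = g + 4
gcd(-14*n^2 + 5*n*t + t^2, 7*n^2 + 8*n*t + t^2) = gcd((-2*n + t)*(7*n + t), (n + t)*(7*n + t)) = 7*n + t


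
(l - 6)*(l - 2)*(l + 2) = l^3 - 6*l^2 - 4*l + 24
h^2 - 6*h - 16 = (h - 8)*(h + 2)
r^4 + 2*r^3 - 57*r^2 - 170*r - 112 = (r - 8)*(r + 1)*(r + 2)*(r + 7)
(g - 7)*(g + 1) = g^2 - 6*g - 7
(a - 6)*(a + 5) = a^2 - a - 30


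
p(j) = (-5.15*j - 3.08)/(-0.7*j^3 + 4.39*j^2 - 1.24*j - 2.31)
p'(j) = (-5.15*j - 3.08)*(2.1*j^2 - 8.78*j + 1.24)/(-0.7*j^3 + 4.39*j^2 - 1.24*j - 2.31)^2 - 5.15/(-0.7*j^3 + 4.39*j^2 - 1.24*j - 2.31)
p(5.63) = -6.49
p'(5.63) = -25.18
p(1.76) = -2.30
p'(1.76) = 2.37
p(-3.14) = 0.20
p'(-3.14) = 0.07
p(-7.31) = 0.07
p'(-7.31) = 0.01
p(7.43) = 0.73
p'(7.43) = -0.59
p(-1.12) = 0.48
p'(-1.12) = 0.26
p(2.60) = -1.39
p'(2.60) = 0.43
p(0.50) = 2.95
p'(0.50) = 6.71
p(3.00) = -1.27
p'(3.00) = 0.19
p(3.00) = -1.27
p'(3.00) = 0.19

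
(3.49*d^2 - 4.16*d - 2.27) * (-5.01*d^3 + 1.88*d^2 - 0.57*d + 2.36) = -17.4849*d^5 + 27.4028*d^4 + 1.5626*d^3 + 6.34*d^2 - 8.5237*d - 5.3572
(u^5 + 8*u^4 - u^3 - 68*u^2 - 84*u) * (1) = u^5 + 8*u^4 - u^3 - 68*u^2 - 84*u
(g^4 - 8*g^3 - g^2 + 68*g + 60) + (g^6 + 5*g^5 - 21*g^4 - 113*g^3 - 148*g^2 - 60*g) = g^6 + 5*g^5 - 20*g^4 - 121*g^3 - 149*g^2 + 8*g + 60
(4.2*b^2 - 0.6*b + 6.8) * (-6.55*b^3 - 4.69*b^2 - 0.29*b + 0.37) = -27.51*b^5 - 15.768*b^4 - 42.944*b^3 - 30.164*b^2 - 2.194*b + 2.516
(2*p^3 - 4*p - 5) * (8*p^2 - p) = 16*p^5 - 2*p^4 - 32*p^3 - 36*p^2 + 5*p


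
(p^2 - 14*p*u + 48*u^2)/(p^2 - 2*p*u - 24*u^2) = (p - 8*u)/(p + 4*u)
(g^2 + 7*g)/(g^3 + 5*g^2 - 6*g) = (g + 7)/(g^2 + 5*g - 6)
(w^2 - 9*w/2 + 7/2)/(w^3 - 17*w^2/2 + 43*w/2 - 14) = 1/(w - 4)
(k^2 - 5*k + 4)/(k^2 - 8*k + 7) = (k - 4)/(k - 7)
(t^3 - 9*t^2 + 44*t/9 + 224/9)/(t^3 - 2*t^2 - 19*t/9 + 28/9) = (t - 8)/(t - 1)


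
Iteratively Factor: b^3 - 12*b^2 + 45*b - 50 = (b - 2)*(b^2 - 10*b + 25) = (b - 5)*(b - 2)*(b - 5)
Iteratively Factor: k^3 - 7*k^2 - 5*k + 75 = (k - 5)*(k^2 - 2*k - 15) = (k - 5)^2*(k + 3)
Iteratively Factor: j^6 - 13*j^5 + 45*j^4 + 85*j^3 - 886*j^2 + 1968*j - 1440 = (j - 2)*(j^5 - 11*j^4 + 23*j^3 + 131*j^2 - 624*j + 720) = (j - 3)*(j - 2)*(j^4 - 8*j^3 - j^2 + 128*j - 240) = (j - 4)*(j - 3)*(j - 2)*(j^3 - 4*j^2 - 17*j + 60) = (j - 4)*(j - 3)^2*(j - 2)*(j^2 - j - 20) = (j - 5)*(j - 4)*(j - 3)^2*(j - 2)*(j + 4)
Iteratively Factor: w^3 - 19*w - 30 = (w + 2)*(w^2 - 2*w - 15) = (w - 5)*(w + 2)*(w + 3)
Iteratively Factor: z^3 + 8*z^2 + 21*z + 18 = (z + 3)*(z^2 + 5*z + 6) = (z + 3)^2*(z + 2)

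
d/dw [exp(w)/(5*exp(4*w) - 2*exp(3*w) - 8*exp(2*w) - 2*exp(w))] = (-15*exp(2*w) + 4*exp(w) + 8)*exp(w)/(-5*exp(3*w) + 2*exp(2*w) + 8*exp(w) + 2)^2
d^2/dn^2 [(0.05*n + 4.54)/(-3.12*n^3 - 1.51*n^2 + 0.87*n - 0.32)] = (-2.92032*n^5 - 531.743472*n^4 - 342.721018*n^3 + 12.429372*n^2 + 63.126564*n - 2.513036)/(30.371328*n^9 + 44.096832*n^8 - 4.065048*n^7 - 11.804489*n^6 + 10.179027*n^5 + 0.406005*n^4 - 2.222343*n^3 + 1.190496*n^2 - 0.267264*n + 0.032768)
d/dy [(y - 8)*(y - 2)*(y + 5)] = 3*y^2 - 10*y - 34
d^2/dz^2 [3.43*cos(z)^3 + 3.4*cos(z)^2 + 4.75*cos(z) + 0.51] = -7.3225*cos(z) - 6.8*cos(2*z) - 7.7175*cos(3*z)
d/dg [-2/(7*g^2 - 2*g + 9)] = 4*(7*g - 1)/(7*g^2 - 2*g + 9)^2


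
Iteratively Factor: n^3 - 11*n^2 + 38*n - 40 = (n - 4)*(n^2 - 7*n + 10) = (n - 4)*(n - 2)*(n - 5)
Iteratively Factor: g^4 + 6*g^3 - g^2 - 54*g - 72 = (g + 2)*(g^3 + 4*g^2 - 9*g - 36) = (g - 3)*(g + 2)*(g^2 + 7*g + 12) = (g - 3)*(g + 2)*(g + 3)*(g + 4)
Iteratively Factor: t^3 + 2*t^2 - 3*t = (t - 1)*(t^2 + 3*t) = t*(t - 1)*(t + 3)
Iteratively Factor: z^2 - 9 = (z + 3)*(z - 3)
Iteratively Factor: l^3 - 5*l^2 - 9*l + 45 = (l - 5)*(l^2 - 9) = (l - 5)*(l + 3)*(l - 3)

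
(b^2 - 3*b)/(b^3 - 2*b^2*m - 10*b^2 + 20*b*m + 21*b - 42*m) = b/(b^2 - 2*b*m - 7*b + 14*m)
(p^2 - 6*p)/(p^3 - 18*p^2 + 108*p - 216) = p/(p^2 - 12*p + 36)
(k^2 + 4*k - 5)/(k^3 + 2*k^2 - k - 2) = (k + 5)/(k^2 + 3*k + 2)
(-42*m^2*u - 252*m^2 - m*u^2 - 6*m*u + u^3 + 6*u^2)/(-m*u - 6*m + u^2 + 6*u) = (-42*m^2 - m*u + u^2)/(-m + u)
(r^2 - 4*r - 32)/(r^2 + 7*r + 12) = (r - 8)/(r + 3)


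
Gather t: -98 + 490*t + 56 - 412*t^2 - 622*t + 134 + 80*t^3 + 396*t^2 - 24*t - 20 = 80*t^3 - 16*t^2 - 156*t + 72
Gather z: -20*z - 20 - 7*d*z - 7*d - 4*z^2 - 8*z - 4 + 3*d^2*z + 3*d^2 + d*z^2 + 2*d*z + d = 3*d^2 - 6*d + z^2*(d - 4) + z*(3*d^2 - 5*d - 28) - 24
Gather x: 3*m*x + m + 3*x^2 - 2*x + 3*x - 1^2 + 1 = m + 3*x^2 + x*(3*m + 1)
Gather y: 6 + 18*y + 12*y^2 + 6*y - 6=12*y^2 + 24*y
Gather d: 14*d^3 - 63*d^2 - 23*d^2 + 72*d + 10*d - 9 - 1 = 14*d^3 - 86*d^2 + 82*d - 10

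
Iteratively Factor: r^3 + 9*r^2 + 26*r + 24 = (r + 3)*(r^2 + 6*r + 8) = (r + 2)*(r + 3)*(r + 4)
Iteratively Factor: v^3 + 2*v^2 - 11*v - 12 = (v + 4)*(v^2 - 2*v - 3) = (v - 3)*(v + 4)*(v + 1)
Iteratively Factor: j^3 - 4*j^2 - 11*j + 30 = (j + 3)*(j^2 - 7*j + 10) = (j - 5)*(j + 3)*(j - 2)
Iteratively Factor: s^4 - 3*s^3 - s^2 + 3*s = (s + 1)*(s^3 - 4*s^2 + 3*s) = (s - 1)*(s + 1)*(s^2 - 3*s) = (s - 3)*(s - 1)*(s + 1)*(s)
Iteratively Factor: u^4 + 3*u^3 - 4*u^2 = (u)*(u^3 + 3*u^2 - 4*u) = u^2*(u^2 + 3*u - 4) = u^2*(u - 1)*(u + 4)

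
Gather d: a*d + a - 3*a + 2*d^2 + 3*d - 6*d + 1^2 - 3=-2*a + 2*d^2 + d*(a - 3) - 2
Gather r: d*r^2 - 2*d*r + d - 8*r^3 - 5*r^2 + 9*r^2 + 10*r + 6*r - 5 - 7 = d - 8*r^3 + r^2*(d + 4) + r*(16 - 2*d) - 12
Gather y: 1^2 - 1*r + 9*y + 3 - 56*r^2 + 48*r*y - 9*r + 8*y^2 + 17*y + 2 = -56*r^2 - 10*r + 8*y^2 + y*(48*r + 26) + 6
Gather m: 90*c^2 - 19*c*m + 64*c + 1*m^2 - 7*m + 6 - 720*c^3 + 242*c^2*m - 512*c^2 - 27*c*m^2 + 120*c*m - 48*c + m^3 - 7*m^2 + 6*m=-720*c^3 - 422*c^2 + 16*c + m^3 + m^2*(-27*c - 6) + m*(242*c^2 + 101*c - 1) + 6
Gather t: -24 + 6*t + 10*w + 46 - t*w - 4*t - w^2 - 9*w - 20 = t*(2 - w) - w^2 + w + 2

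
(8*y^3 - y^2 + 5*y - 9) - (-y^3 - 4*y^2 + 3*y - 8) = 9*y^3 + 3*y^2 + 2*y - 1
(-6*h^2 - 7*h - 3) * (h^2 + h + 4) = -6*h^4 - 13*h^3 - 34*h^2 - 31*h - 12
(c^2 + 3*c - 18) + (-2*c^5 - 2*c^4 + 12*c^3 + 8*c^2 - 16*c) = -2*c^5 - 2*c^4 + 12*c^3 + 9*c^2 - 13*c - 18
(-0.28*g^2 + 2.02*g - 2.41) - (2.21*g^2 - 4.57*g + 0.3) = -2.49*g^2 + 6.59*g - 2.71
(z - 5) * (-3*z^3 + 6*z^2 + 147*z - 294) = -3*z^4 + 21*z^3 + 117*z^2 - 1029*z + 1470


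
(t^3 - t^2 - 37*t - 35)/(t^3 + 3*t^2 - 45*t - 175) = (t + 1)/(t + 5)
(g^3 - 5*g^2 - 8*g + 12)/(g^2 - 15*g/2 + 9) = 2*(g^2 + g - 2)/(2*g - 3)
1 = 1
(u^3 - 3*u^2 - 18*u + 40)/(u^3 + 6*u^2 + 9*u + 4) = (u^2 - 7*u + 10)/(u^2 + 2*u + 1)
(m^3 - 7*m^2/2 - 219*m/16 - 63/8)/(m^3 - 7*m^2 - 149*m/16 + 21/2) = (4*m^2 - 21*m - 18)/(4*m^2 - 35*m + 24)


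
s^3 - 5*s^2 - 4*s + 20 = (s - 5)*(s - 2)*(s + 2)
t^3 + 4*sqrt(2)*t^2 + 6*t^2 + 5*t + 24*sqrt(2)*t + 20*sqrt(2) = (t + 1)*(t + 5)*(t + 4*sqrt(2))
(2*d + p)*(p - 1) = 2*d*p - 2*d + p^2 - p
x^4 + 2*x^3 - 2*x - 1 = (x - 1)*(x + 1)^3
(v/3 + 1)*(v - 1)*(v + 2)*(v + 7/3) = v^4/3 + 19*v^3/9 + 31*v^2/9 - 11*v/9 - 14/3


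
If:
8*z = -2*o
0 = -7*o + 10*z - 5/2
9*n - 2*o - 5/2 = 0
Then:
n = 25/114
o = -5/19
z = 5/76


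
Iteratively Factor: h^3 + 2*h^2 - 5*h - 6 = (h - 2)*(h^2 + 4*h + 3) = (h - 2)*(h + 1)*(h + 3)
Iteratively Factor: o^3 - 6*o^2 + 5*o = (o)*(o^2 - 6*o + 5) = o*(o - 5)*(o - 1)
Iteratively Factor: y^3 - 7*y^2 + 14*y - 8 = (y - 2)*(y^2 - 5*y + 4) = (y - 2)*(y - 1)*(y - 4)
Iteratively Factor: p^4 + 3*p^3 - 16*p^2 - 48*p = (p + 4)*(p^3 - p^2 - 12*p) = p*(p + 4)*(p^2 - p - 12) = p*(p - 4)*(p + 4)*(p + 3)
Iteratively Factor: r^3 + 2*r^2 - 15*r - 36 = (r + 3)*(r^2 - r - 12) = (r - 4)*(r + 3)*(r + 3)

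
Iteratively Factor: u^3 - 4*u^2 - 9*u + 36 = (u - 4)*(u^2 - 9) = (u - 4)*(u + 3)*(u - 3)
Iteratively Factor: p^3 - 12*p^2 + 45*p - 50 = (p - 5)*(p^2 - 7*p + 10) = (p - 5)^2*(p - 2)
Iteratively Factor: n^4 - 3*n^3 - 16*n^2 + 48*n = (n + 4)*(n^3 - 7*n^2 + 12*n) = n*(n + 4)*(n^2 - 7*n + 12) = n*(n - 3)*(n + 4)*(n - 4)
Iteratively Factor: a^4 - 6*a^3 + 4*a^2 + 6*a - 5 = (a - 1)*(a^3 - 5*a^2 - a + 5) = (a - 5)*(a - 1)*(a^2 - 1) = (a - 5)*(a - 1)^2*(a + 1)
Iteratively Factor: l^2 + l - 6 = (l - 2)*(l + 3)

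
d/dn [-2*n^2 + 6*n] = 6 - 4*n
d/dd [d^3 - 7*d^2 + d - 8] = 3*d^2 - 14*d + 1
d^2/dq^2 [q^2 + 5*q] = 2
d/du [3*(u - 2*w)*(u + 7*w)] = 6*u + 15*w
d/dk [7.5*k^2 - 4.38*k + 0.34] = 15.0*k - 4.38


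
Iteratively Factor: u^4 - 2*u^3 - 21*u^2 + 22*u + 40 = (u - 5)*(u^3 + 3*u^2 - 6*u - 8) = (u - 5)*(u + 4)*(u^2 - u - 2) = (u - 5)*(u - 2)*(u + 4)*(u + 1)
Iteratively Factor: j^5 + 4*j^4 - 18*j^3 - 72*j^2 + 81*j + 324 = (j + 4)*(j^4 - 18*j^2 + 81) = (j + 3)*(j + 4)*(j^3 - 3*j^2 - 9*j + 27) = (j + 3)^2*(j + 4)*(j^2 - 6*j + 9) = (j - 3)*(j + 3)^2*(j + 4)*(j - 3)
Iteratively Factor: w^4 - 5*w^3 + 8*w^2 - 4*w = (w - 2)*(w^3 - 3*w^2 + 2*w) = (w - 2)*(w - 1)*(w^2 - 2*w) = w*(w - 2)*(w - 1)*(w - 2)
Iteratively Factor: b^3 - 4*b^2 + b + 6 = (b - 2)*(b^2 - 2*b - 3) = (b - 3)*(b - 2)*(b + 1)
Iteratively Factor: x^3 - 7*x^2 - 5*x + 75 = (x + 3)*(x^2 - 10*x + 25) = (x - 5)*(x + 3)*(x - 5)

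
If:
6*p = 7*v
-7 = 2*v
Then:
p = -49/12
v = -7/2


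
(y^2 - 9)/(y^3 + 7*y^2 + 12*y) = (y - 3)/(y*(y + 4))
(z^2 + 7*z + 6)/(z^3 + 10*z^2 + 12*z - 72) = (z + 1)/(z^2 + 4*z - 12)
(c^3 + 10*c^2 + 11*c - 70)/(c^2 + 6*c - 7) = (c^2 + 3*c - 10)/(c - 1)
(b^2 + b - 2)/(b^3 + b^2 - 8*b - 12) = (b - 1)/(b^2 - b - 6)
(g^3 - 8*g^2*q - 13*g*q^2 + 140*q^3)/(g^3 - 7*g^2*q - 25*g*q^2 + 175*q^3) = (g + 4*q)/(g + 5*q)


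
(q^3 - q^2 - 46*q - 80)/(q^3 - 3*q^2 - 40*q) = (q + 2)/q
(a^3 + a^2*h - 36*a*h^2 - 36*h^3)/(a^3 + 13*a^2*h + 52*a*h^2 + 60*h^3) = (a^2 - 5*a*h - 6*h^2)/(a^2 + 7*a*h + 10*h^2)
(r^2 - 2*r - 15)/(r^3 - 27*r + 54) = (r^2 - 2*r - 15)/(r^3 - 27*r + 54)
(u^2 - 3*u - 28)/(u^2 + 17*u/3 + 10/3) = 3*(u^2 - 3*u - 28)/(3*u^2 + 17*u + 10)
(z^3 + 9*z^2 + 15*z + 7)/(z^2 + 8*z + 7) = z + 1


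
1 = 1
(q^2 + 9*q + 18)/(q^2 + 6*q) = (q + 3)/q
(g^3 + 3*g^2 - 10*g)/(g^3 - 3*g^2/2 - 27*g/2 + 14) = 2*g*(g^2 + 3*g - 10)/(2*g^3 - 3*g^2 - 27*g + 28)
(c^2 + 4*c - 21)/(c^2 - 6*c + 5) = (c^2 + 4*c - 21)/(c^2 - 6*c + 5)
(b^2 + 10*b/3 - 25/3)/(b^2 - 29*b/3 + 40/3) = (b + 5)/(b - 8)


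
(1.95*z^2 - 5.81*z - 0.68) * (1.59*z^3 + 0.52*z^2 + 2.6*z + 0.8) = 3.1005*z^5 - 8.2239*z^4 + 0.9676*z^3 - 13.8996*z^2 - 6.416*z - 0.544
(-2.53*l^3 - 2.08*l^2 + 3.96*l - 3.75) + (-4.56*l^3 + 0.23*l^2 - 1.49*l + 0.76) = -7.09*l^3 - 1.85*l^2 + 2.47*l - 2.99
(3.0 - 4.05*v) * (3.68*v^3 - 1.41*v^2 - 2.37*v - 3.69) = -14.904*v^4 + 16.7505*v^3 + 5.3685*v^2 + 7.8345*v - 11.07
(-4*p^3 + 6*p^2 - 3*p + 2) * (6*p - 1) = -24*p^4 + 40*p^3 - 24*p^2 + 15*p - 2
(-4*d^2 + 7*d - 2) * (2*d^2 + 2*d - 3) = -8*d^4 + 6*d^3 + 22*d^2 - 25*d + 6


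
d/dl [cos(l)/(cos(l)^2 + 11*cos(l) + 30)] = (cos(l)^2 - 30)*sin(l)/((cos(l) + 5)^2*(cos(l) + 6)^2)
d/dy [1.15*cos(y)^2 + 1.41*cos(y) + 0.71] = -(2.3*cos(y) + 1.41)*sin(y)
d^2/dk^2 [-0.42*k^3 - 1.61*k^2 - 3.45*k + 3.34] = -2.52*k - 3.22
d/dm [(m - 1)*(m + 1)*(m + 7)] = 3*m^2 + 14*m - 1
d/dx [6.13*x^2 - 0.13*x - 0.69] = 12.26*x - 0.13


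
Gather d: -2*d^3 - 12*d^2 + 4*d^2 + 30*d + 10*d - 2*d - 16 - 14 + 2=-2*d^3 - 8*d^2 + 38*d - 28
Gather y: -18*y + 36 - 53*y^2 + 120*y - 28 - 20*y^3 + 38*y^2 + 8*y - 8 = -20*y^3 - 15*y^2 + 110*y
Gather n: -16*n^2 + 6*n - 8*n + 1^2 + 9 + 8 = -16*n^2 - 2*n + 18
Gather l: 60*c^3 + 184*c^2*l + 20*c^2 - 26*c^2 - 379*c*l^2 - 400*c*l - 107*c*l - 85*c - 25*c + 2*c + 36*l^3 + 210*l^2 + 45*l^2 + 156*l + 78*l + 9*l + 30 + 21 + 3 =60*c^3 - 6*c^2 - 108*c + 36*l^3 + l^2*(255 - 379*c) + l*(184*c^2 - 507*c + 243) + 54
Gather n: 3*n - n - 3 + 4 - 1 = 2*n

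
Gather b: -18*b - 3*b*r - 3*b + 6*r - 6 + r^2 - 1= b*(-3*r - 21) + r^2 + 6*r - 7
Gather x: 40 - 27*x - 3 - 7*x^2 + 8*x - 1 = -7*x^2 - 19*x + 36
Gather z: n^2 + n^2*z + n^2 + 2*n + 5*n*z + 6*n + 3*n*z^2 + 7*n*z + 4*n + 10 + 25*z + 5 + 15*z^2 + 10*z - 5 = 2*n^2 + 12*n + z^2*(3*n + 15) + z*(n^2 + 12*n + 35) + 10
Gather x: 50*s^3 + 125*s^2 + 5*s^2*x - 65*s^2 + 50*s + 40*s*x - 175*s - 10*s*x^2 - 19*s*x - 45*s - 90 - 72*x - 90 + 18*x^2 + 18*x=50*s^3 + 60*s^2 - 170*s + x^2*(18 - 10*s) + x*(5*s^2 + 21*s - 54) - 180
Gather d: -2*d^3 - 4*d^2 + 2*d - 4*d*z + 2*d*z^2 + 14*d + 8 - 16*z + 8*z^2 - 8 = -2*d^3 - 4*d^2 + d*(2*z^2 - 4*z + 16) + 8*z^2 - 16*z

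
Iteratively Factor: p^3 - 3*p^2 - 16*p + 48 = (p + 4)*(p^2 - 7*p + 12) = (p - 3)*(p + 4)*(p - 4)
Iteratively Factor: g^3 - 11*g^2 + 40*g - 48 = (g - 4)*(g^2 - 7*g + 12) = (g - 4)^2*(g - 3)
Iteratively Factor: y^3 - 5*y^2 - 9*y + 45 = (y - 5)*(y^2 - 9) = (y - 5)*(y + 3)*(y - 3)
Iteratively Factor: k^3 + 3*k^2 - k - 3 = (k + 3)*(k^2 - 1) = (k + 1)*(k + 3)*(k - 1)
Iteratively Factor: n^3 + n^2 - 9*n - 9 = (n + 1)*(n^2 - 9) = (n - 3)*(n + 1)*(n + 3)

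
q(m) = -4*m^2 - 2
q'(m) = -8*m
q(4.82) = -94.93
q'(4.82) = -38.56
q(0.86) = -4.96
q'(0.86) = -6.88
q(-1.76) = -14.39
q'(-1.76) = 14.08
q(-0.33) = -2.44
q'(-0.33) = 2.64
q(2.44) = -25.81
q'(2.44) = -19.52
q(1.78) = -14.67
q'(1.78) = -14.24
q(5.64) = -129.24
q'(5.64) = -45.12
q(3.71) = -57.06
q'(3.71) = -29.68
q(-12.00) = -578.00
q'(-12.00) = 96.00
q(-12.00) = -578.00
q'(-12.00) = 96.00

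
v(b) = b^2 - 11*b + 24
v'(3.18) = -4.64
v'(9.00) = 7.00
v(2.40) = 3.36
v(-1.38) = 41.08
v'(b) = 2*b - 11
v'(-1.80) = -14.60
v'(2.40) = -6.20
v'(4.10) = -2.80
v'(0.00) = -11.00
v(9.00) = 6.00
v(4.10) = -4.29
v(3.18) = -0.87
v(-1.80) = 47.04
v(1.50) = 9.75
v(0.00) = 24.00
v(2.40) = 3.36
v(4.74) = -5.67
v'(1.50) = -8.00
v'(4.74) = -1.52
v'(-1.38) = -13.76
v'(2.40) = -6.20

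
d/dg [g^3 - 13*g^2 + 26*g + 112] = 3*g^2 - 26*g + 26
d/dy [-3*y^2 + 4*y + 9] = 4 - 6*y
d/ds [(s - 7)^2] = 2*s - 14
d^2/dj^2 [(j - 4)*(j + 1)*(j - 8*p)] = 6*j - 16*p - 6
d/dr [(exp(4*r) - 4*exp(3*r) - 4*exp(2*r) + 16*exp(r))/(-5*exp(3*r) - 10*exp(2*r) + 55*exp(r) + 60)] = (-exp(6*r) - 4*exp(5*r) + 37*exp(4*r) - 8*exp(3*r) - 156*exp(2*r) - 96*exp(r) + 192)*exp(r)/(5*(exp(6*r) + 4*exp(5*r) - 18*exp(4*r) - 68*exp(3*r) + 73*exp(2*r) + 264*exp(r) + 144))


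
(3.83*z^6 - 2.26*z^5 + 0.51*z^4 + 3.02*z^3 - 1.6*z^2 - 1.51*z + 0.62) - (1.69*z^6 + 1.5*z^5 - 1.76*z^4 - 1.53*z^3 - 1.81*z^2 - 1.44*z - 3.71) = 2.14*z^6 - 3.76*z^5 + 2.27*z^4 + 4.55*z^3 + 0.21*z^2 - 0.0700000000000001*z + 4.33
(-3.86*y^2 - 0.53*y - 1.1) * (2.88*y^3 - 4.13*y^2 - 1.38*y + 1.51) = -11.1168*y^5 + 14.4154*y^4 + 4.3477*y^3 - 0.5542*y^2 + 0.7177*y - 1.661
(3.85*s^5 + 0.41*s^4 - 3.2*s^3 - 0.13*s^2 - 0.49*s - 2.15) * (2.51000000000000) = 9.6635*s^5 + 1.0291*s^4 - 8.032*s^3 - 0.3263*s^2 - 1.2299*s - 5.3965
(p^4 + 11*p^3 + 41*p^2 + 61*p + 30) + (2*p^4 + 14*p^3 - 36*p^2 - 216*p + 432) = 3*p^4 + 25*p^3 + 5*p^2 - 155*p + 462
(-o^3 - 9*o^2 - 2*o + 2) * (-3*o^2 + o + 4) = 3*o^5 + 26*o^4 - 7*o^3 - 44*o^2 - 6*o + 8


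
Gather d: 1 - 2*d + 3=4 - 2*d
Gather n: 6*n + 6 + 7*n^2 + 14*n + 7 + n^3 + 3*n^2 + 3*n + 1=n^3 + 10*n^2 + 23*n + 14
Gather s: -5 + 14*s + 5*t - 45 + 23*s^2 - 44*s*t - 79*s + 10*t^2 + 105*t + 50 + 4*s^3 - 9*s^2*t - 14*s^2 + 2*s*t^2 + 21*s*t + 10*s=4*s^3 + s^2*(9 - 9*t) + s*(2*t^2 - 23*t - 55) + 10*t^2 + 110*t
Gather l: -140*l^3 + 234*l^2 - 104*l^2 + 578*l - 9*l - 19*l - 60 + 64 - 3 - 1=-140*l^3 + 130*l^2 + 550*l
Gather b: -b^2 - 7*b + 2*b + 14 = -b^2 - 5*b + 14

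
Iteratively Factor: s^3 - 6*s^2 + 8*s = (s - 4)*(s^2 - 2*s) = (s - 4)*(s - 2)*(s)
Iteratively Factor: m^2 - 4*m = (m)*(m - 4)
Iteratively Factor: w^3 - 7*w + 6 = (w - 1)*(w^2 + w - 6) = (w - 1)*(w + 3)*(w - 2)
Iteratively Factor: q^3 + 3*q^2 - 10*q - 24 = (q + 2)*(q^2 + q - 12) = (q - 3)*(q + 2)*(q + 4)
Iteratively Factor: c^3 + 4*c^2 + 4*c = (c)*(c^2 + 4*c + 4) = c*(c + 2)*(c + 2)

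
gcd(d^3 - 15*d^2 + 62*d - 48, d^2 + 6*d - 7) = d - 1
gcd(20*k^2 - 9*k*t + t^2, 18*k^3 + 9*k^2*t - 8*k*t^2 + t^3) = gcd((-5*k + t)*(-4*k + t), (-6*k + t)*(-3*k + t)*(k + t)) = 1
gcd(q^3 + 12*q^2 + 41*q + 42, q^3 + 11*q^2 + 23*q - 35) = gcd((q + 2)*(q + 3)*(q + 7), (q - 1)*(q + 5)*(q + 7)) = q + 7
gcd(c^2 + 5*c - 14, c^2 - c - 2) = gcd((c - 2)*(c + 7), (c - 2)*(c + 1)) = c - 2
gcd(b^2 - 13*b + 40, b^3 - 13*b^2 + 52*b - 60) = b - 5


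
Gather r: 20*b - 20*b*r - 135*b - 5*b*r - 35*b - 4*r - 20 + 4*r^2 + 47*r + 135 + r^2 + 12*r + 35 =-150*b + 5*r^2 + r*(55 - 25*b) + 150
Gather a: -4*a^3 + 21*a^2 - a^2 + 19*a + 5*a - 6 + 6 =-4*a^3 + 20*a^2 + 24*a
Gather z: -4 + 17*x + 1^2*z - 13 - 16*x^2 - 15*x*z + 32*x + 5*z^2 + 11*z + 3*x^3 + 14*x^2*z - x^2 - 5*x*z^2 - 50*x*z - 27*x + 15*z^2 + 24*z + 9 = 3*x^3 - 17*x^2 + 22*x + z^2*(20 - 5*x) + z*(14*x^2 - 65*x + 36) - 8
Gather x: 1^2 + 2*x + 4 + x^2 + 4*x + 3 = x^2 + 6*x + 8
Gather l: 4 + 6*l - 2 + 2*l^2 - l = 2*l^2 + 5*l + 2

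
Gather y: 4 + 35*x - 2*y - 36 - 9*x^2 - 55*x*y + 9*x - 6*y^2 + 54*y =-9*x^2 + 44*x - 6*y^2 + y*(52 - 55*x) - 32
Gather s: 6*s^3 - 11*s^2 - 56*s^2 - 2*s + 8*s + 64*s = 6*s^3 - 67*s^2 + 70*s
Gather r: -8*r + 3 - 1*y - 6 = -8*r - y - 3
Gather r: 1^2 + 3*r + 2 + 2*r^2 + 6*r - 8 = 2*r^2 + 9*r - 5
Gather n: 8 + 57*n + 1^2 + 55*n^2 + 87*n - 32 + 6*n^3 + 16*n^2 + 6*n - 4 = 6*n^3 + 71*n^2 + 150*n - 27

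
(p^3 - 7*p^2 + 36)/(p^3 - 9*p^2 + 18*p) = (p + 2)/p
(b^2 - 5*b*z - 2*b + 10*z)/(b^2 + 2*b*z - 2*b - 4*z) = (b - 5*z)/(b + 2*z)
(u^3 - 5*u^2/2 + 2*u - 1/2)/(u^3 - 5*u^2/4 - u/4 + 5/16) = 8*(u^2 - 2*u + 1)/(8*u^2 - 6*u - 5)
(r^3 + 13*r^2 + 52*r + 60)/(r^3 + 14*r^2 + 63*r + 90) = (r + 2)/(r + 3)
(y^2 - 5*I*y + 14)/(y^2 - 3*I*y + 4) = (y^2 - 5*I*y + 14)/(y^2 - 3*I*y + 4)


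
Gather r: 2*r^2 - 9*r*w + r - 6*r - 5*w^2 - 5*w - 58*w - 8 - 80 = 2*r^2 + r*(-9*w - 5) - 5*w^2 - 63*w - 88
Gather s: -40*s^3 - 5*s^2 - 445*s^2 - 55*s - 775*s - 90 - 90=-40*s^3 - 450*s^2 - 830*s - 180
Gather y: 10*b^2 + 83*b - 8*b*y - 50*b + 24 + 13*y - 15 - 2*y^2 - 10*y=10*b^2 + 33*b - 2*y^2 + y*(3 - 8*b) + 9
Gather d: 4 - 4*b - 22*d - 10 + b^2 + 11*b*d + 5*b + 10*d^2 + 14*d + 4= b^2 + b + 10*d^2 + d*(11*b - 8) - 2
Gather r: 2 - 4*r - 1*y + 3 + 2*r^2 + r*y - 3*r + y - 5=2*r^2 + r*(y - 7)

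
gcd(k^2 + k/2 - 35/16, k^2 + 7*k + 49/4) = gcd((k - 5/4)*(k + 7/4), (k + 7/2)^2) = 1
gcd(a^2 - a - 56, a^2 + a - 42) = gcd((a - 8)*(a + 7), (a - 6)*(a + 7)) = a + 7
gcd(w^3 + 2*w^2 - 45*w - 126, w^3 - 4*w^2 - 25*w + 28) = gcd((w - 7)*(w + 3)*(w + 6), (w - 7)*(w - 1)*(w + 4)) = w - 7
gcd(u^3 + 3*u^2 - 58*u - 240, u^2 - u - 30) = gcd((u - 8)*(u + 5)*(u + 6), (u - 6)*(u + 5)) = u + 5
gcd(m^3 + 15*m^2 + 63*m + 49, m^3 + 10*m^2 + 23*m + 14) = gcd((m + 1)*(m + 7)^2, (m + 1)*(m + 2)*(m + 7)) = m^2 + 8*m + 7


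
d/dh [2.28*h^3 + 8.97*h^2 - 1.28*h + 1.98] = 6.84*h^2 + 17.94*h - 1.28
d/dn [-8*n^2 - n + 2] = -16*n - 1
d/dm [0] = 0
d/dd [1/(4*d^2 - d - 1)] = (1 - 8*d)/(-4*d^2 + d + 1)^2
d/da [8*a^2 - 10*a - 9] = 16*a - 10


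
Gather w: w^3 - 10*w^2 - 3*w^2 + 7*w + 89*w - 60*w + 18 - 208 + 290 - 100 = w^3 - 13*w^2 + 36*w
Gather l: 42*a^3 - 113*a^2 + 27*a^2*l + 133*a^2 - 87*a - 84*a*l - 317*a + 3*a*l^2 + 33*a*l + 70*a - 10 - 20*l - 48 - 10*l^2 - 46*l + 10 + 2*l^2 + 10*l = 42*a^3 + 20*a^2 - 334*a + l^2*(3*a - 8) + l*(27*a^2 - 51*a - 56) - 48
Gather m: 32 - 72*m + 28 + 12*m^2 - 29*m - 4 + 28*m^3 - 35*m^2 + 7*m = 28*m^3 - 23*m^2 - 94*m + 56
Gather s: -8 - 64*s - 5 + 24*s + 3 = -40*s - 10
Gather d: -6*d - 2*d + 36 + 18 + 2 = 56 - 8*d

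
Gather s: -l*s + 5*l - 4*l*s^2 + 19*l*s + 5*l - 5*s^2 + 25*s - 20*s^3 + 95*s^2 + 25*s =10*l - 20*s^3 + s^2*(90 - 4*l) + s*(18*l + 50)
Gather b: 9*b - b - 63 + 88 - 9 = 8*b + 16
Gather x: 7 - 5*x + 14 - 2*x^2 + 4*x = -2*x^2 - x + 21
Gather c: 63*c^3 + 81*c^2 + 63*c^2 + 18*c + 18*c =63*c^3 + 144*c^2 + 36*c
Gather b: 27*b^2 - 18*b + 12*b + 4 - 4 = 27*b^2 - 6*b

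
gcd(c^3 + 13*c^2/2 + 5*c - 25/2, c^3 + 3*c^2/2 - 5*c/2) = c^2 + 3*c/2 - 5/2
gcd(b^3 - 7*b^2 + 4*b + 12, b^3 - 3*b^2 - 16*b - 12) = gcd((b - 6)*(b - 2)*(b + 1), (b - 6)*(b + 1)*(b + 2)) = b^2 - 5*b - 6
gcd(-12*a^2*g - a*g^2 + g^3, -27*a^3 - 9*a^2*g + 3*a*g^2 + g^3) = 3*a + g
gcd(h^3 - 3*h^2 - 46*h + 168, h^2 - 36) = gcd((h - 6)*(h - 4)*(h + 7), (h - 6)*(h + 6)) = h - 6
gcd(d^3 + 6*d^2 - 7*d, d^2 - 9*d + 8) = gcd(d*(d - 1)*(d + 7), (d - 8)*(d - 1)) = d - 1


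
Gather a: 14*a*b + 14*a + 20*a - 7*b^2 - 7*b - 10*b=a*(14*b + 34) - 7*b^2 - 17*b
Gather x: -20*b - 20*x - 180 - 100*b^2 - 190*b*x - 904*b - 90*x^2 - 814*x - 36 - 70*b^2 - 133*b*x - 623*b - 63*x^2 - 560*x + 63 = -170*b^2 - 1547*b - 153*x^2 + x*(-323*b - 1394) - 153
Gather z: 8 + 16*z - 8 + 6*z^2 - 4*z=6*z^2 + 12*z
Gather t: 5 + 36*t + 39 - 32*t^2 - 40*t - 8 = -32*t^2 - 4*t + 36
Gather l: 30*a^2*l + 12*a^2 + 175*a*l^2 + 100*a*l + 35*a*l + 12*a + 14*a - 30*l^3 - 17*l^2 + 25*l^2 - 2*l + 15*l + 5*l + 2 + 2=12*a^2 + 26*a - 30*l^3 + l^2*(175*a + 8) + l*(30*a^2 + 135*a + 18) + 4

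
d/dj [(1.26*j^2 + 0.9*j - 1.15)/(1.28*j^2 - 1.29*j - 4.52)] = (-2.7774*j^2 - 8.4464*j - 5.5515)/(1.6384*j^4 - 3.3024*j^3 - 9.9071*j^2 + 11.6616*j + 20.4304)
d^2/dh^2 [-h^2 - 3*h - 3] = -2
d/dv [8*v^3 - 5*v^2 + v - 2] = 24*v^2 - 10*v + 1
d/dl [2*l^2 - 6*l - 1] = 4*l - 6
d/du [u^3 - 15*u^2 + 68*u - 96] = 3*u^2 - 30*u + 68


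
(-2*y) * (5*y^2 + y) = -10*y^3 - 2*y^2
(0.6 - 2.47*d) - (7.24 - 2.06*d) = -0.41*d - 6.64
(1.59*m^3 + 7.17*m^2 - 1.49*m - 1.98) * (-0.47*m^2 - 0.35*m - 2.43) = -0.7473*m^5 - 3.9264*m^4 - 5.6729*m^3 - 15.971*m^2 + 4.3137*m + 4.8114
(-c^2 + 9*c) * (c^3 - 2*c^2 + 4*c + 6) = -c^5 + 11*c^4 - 22*c^3 + 30*c^2 + 54*c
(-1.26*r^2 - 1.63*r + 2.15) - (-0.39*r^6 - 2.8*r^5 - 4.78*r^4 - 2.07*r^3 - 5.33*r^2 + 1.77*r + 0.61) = 0.39*r^6 + 2.8*r^5 + 4.78*r^4 + 2.07*r^3 + 4.07*r^2 - 3.4*r + 1.54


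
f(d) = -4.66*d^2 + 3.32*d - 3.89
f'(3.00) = -24.64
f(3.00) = -35.87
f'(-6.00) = 59.24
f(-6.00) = -191.57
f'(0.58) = -2.09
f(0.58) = -3.53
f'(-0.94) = 12.08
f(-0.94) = -11.13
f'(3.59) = -30.14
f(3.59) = -52.03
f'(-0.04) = 3.69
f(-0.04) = -4.03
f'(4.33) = -37.04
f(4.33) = -76.88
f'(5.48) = -47.75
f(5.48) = -125.64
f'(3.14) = -25.94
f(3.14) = -39.41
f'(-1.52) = 17.49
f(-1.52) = -19.70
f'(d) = 3.32 - 9.32*d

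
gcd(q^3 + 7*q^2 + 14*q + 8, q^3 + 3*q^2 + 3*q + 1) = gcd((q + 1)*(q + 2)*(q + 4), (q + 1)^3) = q + 1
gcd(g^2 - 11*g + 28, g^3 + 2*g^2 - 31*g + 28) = g - 4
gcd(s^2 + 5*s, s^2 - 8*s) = s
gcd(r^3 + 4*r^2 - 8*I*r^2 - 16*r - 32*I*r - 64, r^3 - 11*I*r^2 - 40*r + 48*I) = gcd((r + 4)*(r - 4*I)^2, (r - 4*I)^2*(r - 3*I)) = r^2 - 8*I*r - 16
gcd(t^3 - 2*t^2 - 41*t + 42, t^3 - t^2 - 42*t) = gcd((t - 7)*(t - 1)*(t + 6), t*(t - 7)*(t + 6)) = t^2 - t - 42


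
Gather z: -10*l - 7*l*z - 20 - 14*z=-10*l + z*(-7*l - 14) - 20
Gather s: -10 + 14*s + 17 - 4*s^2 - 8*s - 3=-4*s^2 + 6*s + 4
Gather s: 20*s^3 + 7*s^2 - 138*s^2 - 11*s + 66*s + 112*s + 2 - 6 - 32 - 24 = 20*s^3 - 131*s^2 + 167*s - 60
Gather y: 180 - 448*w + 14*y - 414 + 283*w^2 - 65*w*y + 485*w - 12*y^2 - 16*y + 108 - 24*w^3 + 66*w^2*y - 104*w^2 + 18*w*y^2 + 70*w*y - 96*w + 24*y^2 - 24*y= -24*w^3 + 179*w^2 - 59*w + y^2*(18*w + 12) + y*(66*w^2 + 5*w - 26) - 126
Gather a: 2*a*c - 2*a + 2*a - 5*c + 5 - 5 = 2*a*c - 5*c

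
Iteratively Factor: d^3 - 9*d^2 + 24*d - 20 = (d - 5)*(d^2 - 4*d + 4) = (d - 5)*(d - 2)*(d - 2)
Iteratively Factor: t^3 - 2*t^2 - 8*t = (t + 2)*(t^2 - 4*t) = (t - 4)*(t + 2)*(t)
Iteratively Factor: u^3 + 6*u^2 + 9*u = (u + 3)*(u^2 + 3*u) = u*(u + 3)*(u + 3)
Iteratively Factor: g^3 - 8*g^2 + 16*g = (g - 4)*(g^2 - 4*g) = (g - 4)^2*(g)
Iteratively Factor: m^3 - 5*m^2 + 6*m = (m - 3)*(m^2 - 2*m) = (m - 3)*(m - 2)*(m)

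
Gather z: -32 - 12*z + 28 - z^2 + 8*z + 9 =-z^2 - 4*z + 5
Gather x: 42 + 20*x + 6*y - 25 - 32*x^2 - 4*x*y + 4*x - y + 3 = -32*x^2 + x*(24 - 4*y) + 5*y + 20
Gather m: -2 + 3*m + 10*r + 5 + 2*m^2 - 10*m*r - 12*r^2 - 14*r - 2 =2*m^2 + m*(3 - 10*r) - 12*r^2 - 4*r + 1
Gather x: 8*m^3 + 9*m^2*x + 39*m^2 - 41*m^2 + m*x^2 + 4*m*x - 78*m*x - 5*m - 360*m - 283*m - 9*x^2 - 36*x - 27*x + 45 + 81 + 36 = 8*m^3 - 2*m^2 - 648*m + x^2*(m - 9) + x*(9*m^2 - 74*m - 63) + 162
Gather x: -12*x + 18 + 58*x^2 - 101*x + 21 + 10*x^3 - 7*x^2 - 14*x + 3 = 10*x^3 + 51*x^2 - 127*x + 42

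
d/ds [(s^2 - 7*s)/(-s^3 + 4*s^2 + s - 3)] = (-s*(s - 7)*(-3*s^2 + 8*s + 1) + (7 - 2*s)*(s^3 - 4*s^2 - s + 3))/(s^3 - 4*s^2 - s + 3)^2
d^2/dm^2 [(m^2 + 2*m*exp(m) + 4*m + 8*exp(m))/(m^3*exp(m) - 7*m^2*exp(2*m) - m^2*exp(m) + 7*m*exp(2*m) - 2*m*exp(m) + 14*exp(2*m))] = (-((m^2 + 2*m*exp(m) + 4*m + 8*exp(m))*(m^3 - 28*m^2*exp(m) + 5*m^2 - 28*m*exp(m) + 70*exp(m) - 6) + 4*(m*exp(m) + m + 5*exp(m) + 2)*(m^3 - 14*m^2*exp(m) + 2*m^2 - 4*m + 35*exp(m) - 2))*(m^3 - 7*m^2*exp(m) - m^2 + 7*m*exp(m) - 2*m + 14*exp(m)) + 2*(m*exp(m) + 6*exp(m) + 1)*(m^3 - 7*m^2*exp(m) - m^2 + 7*m*exp(m) - 2*m + 14*exp(m))^2 + 2*(m^2 + 2*m*exp(m) + 4*m + 8*exp(m))*(m^3 - 14*m^2*exp(m) + 2*m^2 - 4*m + 35*exp(m) - 2)^2)*exp(-m)/(m^3 - 7*m^2*exp(m) - m^2 + 7*m*exp(m) - 2*m + 14*exp(m))^3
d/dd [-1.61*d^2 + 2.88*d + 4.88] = 2.88 - 3.22*d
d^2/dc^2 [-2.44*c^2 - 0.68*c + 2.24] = -4.88000000000000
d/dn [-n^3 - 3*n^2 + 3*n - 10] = -3*n^2 - 6*n + 3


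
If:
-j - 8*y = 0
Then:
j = -8*y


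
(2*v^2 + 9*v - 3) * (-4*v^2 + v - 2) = -8*v^4 - 34*v^3 + 17*v^2 - 21*v + 6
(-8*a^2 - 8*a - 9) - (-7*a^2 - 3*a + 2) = -a^2 - 5*a - 11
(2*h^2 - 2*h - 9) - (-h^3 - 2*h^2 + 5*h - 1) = h^3 + 4*h^2 - 7*h - 8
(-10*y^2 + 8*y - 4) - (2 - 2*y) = -10*y^2 + 10*y - 6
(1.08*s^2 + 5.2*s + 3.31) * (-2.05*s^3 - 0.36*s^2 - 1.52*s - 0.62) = -2.214*s^5 - 11.0488*s^4 - 10.2991*s^3 - 9.7652*s^2 - 8.2552*s - 2.0522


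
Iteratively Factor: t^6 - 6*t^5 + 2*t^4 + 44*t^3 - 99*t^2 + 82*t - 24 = (t - 4)*(t^5 - 2*t^4 - 6*t^3 + 20*t^2 - 19*t + 6) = (t - 4)*(t - 1)*(t^4 - t^3 - 7*t^2 + 13*t - 6) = (t - 4)*(t - 1)^2*(t^3 - 7*t + 6) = (t - 4)*(t - 2)*(t - 1)^2*(t^2 + 2*t - 3) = (t - 4)*(t - 2)*(t - 1)^3*(t + 3)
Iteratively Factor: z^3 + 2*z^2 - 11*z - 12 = (z + 1)*(z^2 + z - 12) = (z + 1)*(z + 4)*(z - 3)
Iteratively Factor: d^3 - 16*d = (d + 4)*(d^2 - 4*d) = d*(d + 4)*(d - 4)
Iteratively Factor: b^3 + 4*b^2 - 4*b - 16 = (b + 2)*(b^2 + 2*b - 8) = (b - 2)*(b + 2)*(b + 4)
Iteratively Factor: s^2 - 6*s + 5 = (s - 5)*(s - 1)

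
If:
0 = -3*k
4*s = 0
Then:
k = 0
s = 0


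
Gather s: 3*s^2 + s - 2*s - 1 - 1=3*s^2 - s - 2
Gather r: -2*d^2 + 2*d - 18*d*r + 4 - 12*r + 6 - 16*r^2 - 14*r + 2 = -2*d^2 + 2*d - 16*r^2 + r*(-18*d - 26) + 12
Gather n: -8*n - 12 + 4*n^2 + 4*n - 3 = 4*n^2 - 4*n - 15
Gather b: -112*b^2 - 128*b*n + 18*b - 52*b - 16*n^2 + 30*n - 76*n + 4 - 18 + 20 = -112*b^2 + b*(-128*n - 34) - 16*n^2 - 46*n + 6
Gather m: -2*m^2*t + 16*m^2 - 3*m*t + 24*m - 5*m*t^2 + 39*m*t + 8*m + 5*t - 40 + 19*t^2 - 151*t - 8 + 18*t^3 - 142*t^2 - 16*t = m^2*(16 - 2*t) + m*(-5*t^2 + 36*t + 32) + 18*t^3 - 123*t^2 - 162*t - 48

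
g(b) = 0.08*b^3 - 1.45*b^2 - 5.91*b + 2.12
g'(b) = 0.24*b^2 - 2.9*b - 5.91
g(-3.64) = 0.56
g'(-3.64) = 7.83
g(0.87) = -4.07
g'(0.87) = -8.25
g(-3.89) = -1.54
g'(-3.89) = 9.00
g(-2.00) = 7.50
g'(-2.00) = 0.85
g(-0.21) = 3.30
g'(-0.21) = -5.29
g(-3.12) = 4.01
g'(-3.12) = 5.47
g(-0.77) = 5.77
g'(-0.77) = -3.53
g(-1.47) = 7.42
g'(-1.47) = -1.13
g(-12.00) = -274.00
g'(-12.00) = 63.45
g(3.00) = -26.50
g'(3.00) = -12.45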